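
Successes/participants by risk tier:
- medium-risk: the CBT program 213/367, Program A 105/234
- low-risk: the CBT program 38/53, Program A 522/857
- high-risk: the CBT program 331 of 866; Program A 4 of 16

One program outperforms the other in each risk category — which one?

the CBT program

Medium-risk: the CBT program 213/367 = 58.0%, Program A 105/234 = 44.9% → the CBT program
Low-risk: the CBT program 38/53 = 71.7%, Program A 522/857 = 60.9% → the CBT program
High-risk: the CBT program 331/866 = 38.2%, Program A 4/16 = 25.0% → the CBT program
The CBT program has the higher rate in all 3 groups.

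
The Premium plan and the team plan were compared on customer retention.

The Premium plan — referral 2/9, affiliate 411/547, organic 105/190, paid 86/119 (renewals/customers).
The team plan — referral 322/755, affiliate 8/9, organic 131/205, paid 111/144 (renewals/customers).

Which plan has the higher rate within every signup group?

Referral: the Premium plan 2/9 = 22.2%, the team plan 322/755 = 42.6% → the team plan
Affiliate: the Premium plan 411/547 = 75.1%, the team plan 8/9 = 88.9% → the team plan
Organic: the Premium plan 105/190 = 55.3%, the team plan 131/205 = 63.9% → the team plan
Paid: the Premium plan 86/119 = 72.3%, the team plan 111/144 = 77.1% → the team plan
The team plan has the higher rate in all 4 groups.

the team plan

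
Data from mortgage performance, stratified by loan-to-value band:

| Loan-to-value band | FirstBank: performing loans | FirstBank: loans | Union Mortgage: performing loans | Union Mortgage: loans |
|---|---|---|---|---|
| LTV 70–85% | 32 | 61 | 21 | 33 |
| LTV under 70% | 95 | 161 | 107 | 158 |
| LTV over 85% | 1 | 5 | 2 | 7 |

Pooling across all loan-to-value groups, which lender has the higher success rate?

Union Mortgage

LTV 70–85%: FirstBank 32/61 = 52.5%, Union Mortgage 21/33 = 63.6% → Union Mortgage
LTV under 70%: FirstBank 95/161 = 59.0%, Union Mortgage 107/158 = 67.7% → Union Mortgage
LTV over 85%: FirstBank 1/5 = 20.0%, Union Mortgage 2/7 = 28.6% → Union Mortgage
Overall: FirstBank 128/227 = 56.4%, Union Mortgage 130/198 = 65.7% → Union Mortgage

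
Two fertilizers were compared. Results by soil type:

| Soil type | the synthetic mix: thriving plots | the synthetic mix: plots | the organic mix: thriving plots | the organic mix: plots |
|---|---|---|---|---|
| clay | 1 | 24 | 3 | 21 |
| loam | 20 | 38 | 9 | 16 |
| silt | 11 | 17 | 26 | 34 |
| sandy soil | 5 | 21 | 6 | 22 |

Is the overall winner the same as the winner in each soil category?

Yes

Clay: the synthetic mix 1/24 = 4.2%, the organic mix 3/21 = 14.3% → the organic mix
Loam: the synthetic mix 20/38 = 52.6%, the organic mix 9/16 = 56.2% → the organic mix
Silt: the synthetic mix 11/17 = 64.7%, the organic mix 26/34 = 76.5% → the organic mix
Sandy soil: the synthetic mix 5/21 = 23.8%, the organic mix 6/22 = 27.3% → the organic mix
Overall: the synthetic mix 37/100 = 37.0%, the organic mix 44/93 = 47.3% → the organic mix
The organic mix wins overall and in every soil group — no reversal.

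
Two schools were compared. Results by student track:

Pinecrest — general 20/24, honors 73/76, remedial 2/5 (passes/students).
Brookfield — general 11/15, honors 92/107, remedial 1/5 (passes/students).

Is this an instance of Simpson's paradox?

General: Pinecrest 20/24 = 83.3%, Brookfield 11/15 = 73.3% → Pinecrest
Honors: Pinecrest 73/76 = 96.1%, Brookfield 92/107 = 86.0% → Pinecrest
Remedial: Pinecrest 2/5 = 40.0%, Brookfield 1/5 = 20.0% → Pinecrest
Overall: Pinecrest 95/105 = 90.5%, Brookfield 104/127 = 81.9% → Pinecrest
Pinecrest wins overall and in every student group — no reversal.

No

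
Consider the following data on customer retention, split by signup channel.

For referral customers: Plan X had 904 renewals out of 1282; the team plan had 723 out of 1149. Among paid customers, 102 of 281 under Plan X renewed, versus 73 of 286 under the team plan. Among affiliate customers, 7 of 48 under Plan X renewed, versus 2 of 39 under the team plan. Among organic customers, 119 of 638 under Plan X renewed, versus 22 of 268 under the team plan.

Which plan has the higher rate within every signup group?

Referral: Plan X 904/1282 = 70.5%, the team plan 723/1149 = 62.9% → Plan X
Paid: Plan X 102/281 = 36.3%, the team plan 73/286 = 25.5% → Plan X
Affiliate: Plan X 7/48 = 14.6%, the team plan 2/39 = 5.1% → Plan X
Organic: Plan X 119/638 = 18.7%, the team plan 22/268 = 8.2% → Plan X
Plan X has the higher rate in all 4 groups.

Plan X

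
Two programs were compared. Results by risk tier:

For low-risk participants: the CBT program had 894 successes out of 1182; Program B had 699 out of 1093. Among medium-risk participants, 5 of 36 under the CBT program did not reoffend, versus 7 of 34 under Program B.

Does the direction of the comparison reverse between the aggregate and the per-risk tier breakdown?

No

Low-risk: the CBT program 894/1182 = 75.6%, Program B 699/1093 = 64.0% → the CBT program
Medium-risk: the CBT program 5/36 = 13.9%, Program B 7/34 = 20.6% → Program B
Overall: the CBT program 899/1218 = 73.8%, Program B 706/1127 = 62.6% → the CBT program
Neither sweeps: the CBT program wins 1 of 2 groups, Program B wins 1. The CBT program wins overall but not every group — no Simpson reversal.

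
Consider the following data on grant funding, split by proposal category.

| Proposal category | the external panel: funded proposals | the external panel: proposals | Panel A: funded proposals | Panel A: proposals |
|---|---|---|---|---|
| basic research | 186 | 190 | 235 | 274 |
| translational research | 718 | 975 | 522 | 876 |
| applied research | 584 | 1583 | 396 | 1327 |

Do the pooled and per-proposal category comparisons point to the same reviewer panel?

Yes

Basic research: the external panel 186/190 = 97.9%, Panel A 235/274 = 85.8% → the external panel
Translational research: the external panel 718/975 = 73.6%, Panel A 522/876 = 59.6% → the external panel
Applied research: the external panel 584/1583 = 36.9%, Panel A 396/1327 = 29.8% → the external panel
Overall: the external panel 1488/2748 = 54.1%, Panel A 1153/2477 = 46.5% → the external panel
The external panel wins overall and in every proposal group — no reversal.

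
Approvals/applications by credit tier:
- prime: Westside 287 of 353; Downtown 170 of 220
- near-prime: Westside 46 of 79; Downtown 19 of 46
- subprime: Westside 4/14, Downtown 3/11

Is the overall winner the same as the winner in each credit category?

Yes

Prime: Westside 287/353 = 81.3%, Downtown 170/220 = 77.3% → Westside
Near-prime: Westside 46/79 = 58.2%, Downtown 19/46 = 41.3% → Westside
Subprime: Westside 4/14 = 28.6%, Downtown 3/11 = 27.3% → Westside
Overall: Westside 337/446 = 75.6%, Downtown 192/277 = 69.3% → Westside
Westside wins overall and in every credit group — no reversal.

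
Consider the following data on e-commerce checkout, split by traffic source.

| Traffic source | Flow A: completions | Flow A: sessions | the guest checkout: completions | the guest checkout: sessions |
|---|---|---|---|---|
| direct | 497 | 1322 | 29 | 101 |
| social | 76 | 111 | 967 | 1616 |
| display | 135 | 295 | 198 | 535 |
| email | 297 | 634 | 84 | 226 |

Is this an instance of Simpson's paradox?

Yes

Direct: Flow A 497/1322 = 37.6%, the guest checkout 29/101 = 28.7% → Flow A
Social: Flow A 76/111 = 68.5%, the guest checkout 967/1616 = 59.8% → Flow A
Display: Flow A 135/295 = 45.8%, the guest checkout 198/535 = 37.0% → Flow A
Email: Flow A 297/634 = 46.8%, the guest checkout 84/226 = 37.2% → Flow A
Overall: Flow A 1005/2362 = 42.5%, the guest checkout 1278/2478 = 51.6% → the guest checkout
Flow A wins each traffic group but the guest checkout wins overall — the comparison reverses. Flow A's sessions skew toward direct, which has a lower base rate.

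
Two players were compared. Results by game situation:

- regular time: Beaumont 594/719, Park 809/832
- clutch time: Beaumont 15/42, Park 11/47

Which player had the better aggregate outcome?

Park

Regular time: Beaumont 594/719 = 82.6%, Park 809/832 = 97.2% → Park
Clutch time: Beaumont 15/42 = 35.7%, Park 11/47 = 23.4% → Beaumont
Overall: Beaumont 609/761 = 80.0%, Park 820/879 = 93.3% → Park
(Neither sweeps every game group, but Park has the higher pooled rate.)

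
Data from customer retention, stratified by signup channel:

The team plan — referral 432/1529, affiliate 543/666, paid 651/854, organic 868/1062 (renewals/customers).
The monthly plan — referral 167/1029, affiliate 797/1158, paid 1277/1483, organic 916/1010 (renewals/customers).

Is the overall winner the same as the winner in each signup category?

No

Referral: the team plan 432/1529 = 28.3%, the monthly plan 167/1029 = 16.2% → the team plan
Affiliate: the team plan 543/666 = 81.5%, the monthly plan 797/1158 = 68.8% → the team plan
Paid: the team plan 651/854 = 76.2%, the monthly plan 1277/1483 = 86.1% → the monthly plan
Organic: the team plan 868/1062 = 81.7%, the monthly plan 916/1010 = 90.7% → the monthly plan
Overall: the team plan 2494/4111 = 60.7%, the monthly plan 3157/4680 = 67.5% → the monthly plan
Neither sweeps: the team plan wins 2 of 4 groups, the monthly plan wins 2. The monthly plan wins overall but not every group — no Simpson reversal.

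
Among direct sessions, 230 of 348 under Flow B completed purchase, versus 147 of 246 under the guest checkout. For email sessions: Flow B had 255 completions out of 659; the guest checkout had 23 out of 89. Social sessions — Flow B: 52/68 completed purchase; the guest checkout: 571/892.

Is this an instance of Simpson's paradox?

Direct: Flow B 230/348 = 66.1%, the guest checkout 147/246 = 59.8% → Flow B
Email: Flow B 255/659 = 38.7%, the guest checkout 23/89 = 25.8% → Flow B
Social: Flow B 52/68 = 76.5%, the guest checkout 571/892 = 64.0% → Flow B
Overall: Flow B 537/1075 = 50.0%, the guest checkout 741/1227 = 60.4% → the guest checkout
Flow B wins each traffic group but the guest checkout wins overall — the comparison reverses. Flow B's sessions skew toward email, which has a lower base rate.

Yes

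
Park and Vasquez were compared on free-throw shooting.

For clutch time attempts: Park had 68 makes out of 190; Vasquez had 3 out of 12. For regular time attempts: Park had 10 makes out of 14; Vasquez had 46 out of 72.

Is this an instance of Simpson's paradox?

Yes

Clutch time: Park 68/190 = 35.8%, Vasquez 3/12 = 25.0% → Park
Regular time: Park 10/14 = 71.4%, Vasquez 46/72 = 63.9% → Park
Overall: Park 78/204 = 38.2%, Vasquez 49/84 = 58.3% → Vasquez
Park wins each game group but Vasquez wins overall — the comparison reverses. Park's attempts skew toward clutch time, which has a lower base rate.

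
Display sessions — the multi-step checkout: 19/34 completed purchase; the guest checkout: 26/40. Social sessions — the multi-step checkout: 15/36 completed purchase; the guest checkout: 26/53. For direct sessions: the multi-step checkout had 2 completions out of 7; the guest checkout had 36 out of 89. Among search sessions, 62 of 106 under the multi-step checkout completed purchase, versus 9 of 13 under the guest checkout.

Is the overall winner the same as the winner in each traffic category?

Display: the multi-step checkout 19/34 = 55.9%, the guest checkout 26/40 = 65.0% → the guest checkout
Social: the multi-step checkout 15/36 = 41.7%, the guest checkout 26/53 = 49.1% → the guest checkout
Direct: the multi-step checkout 2/7 = 28.6%, the guest checkout 36/89 = 40.4% → the guest checkout
Search: the multi-step checkout 62/106 = 58.5%, the guest checkout 9/13 = 69.2% → the guest checkout
Overall: the multi-step checkout 98/183 = 53.6%, the guest checkout 97/195 = 49.7% → the multi-step checkout
The guest checkout wins each traffic group but the multi-step checkout wins overall — the comparison reverses. The guest checkout's sessions skew toward direct, which has a lower base rate.

No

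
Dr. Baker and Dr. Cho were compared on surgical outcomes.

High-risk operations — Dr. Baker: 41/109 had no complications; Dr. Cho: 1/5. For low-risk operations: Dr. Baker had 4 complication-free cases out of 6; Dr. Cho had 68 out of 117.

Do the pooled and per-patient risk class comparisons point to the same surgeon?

No

High-risk: Dr. Baker 41/109 = 37.6%, Dr. Cho 1/5 = 20.0% → Dr. Baker
Low-risk: Dr. Baker 4/6 = 66.7%, Dr. Cho 68/117 = 58.1% → Dr. Baker
Overall: Dr. Baker 45/115 = 39.1%, Dr. Cho 69/122 = 56.6% → Dr. Cho
Dr. Baker wins each patient risk group but Dr. Cho wins overall — the comparison reverses. Dr. Baker's operations skew toward high-risk, which has a lower base rate.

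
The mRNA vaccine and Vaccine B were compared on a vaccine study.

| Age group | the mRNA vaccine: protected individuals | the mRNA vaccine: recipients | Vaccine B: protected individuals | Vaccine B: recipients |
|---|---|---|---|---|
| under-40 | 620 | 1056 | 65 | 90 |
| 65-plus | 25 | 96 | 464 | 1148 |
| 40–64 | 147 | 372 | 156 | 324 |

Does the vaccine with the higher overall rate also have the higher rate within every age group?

Under-40: the mRNA vaccine 620/1056 = 58.7%, Vaccine B 65/90 = 72.2% → Vaccine B
65-plus: the mRNA vaccine 25/96 = 26.0%, Vaccine B 464/1148 = 40.4% → Vaccine B
40–64: the mRNA vaccine 147/372 = 39.5%, Vaccine B 156/324 = 48.1% → Vaccine B
Overall: the mRNA vaccine 792/1524 = 52.0%, Vaccine B 685/1562 = 43.9% → the mRNA vaccine
Vaccine B wins each age group but the mRNA vaccine wins overall — the comparison reverses. Vaccine B's recipients skew toward 65-plus, which has a lower base rate.

No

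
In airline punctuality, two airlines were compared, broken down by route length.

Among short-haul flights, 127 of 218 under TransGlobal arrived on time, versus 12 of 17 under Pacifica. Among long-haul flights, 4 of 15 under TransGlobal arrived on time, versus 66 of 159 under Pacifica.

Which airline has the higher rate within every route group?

Short-haul: TransGlobal 127/218 = 58.3%, Pacifica 12/17 = 70.6% → Pacifica
Long-haul: TransGlobal 4/15 = 26.7%, Pacifica 66/159 = 41.5% → Pacifica
Pacifica has the higher rate in both groups.

Pacifica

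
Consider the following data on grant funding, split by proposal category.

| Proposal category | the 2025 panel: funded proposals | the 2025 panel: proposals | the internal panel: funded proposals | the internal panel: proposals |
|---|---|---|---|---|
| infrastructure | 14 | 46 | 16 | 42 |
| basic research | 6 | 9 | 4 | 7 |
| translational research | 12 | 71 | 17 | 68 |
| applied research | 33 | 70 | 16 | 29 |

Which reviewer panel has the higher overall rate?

the internal panel

Infrastructure: the 2025 panel 14/46 = 30.4%, the internal panel 16/42 = 38.1% → the internal panel
Basic research: the 2025 panel 6/9 = 66.7%, the internal panel 4/7 = 57.1% → the 2025 panel
Translational research: the 2025 panel 12/71 = 16.9%, the internal panel 17/68 = 25.0% → the internal panel
Applied research: the 2025 panel 33/70 = 47.1%, the internal panel 16/29 = 55.2% → the internal panel
Overall: the 2025 panel 65/196 = 33.2%, the internal panel 53/146 = 36.3% → the internal panel
(Neither sweeps every proposal group, but the internal panel has the higher pooled rate.)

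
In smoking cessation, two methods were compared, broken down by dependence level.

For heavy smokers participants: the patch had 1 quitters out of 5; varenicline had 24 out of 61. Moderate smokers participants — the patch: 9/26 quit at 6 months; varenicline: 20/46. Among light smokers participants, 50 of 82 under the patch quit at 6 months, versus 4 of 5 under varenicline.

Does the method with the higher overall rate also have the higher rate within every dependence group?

Heavy smokers: the patch 1/5 = 20.0%, varenicline 24/61 = 39.3% → varenicline
Moderate smokers: the patch 9/26 = 34.6%, varenicline 20/46 = 43.5% → varenicline
Light smokers: the patch 50/82 = 61.0%, varenicline 4/5 = 80.0% → varenicline
Overall: the patch 60/113 = 53.1%, varenicline 48/112 = 42.9% → the patch
Varenicline wins each dependence group but the patch wins overall — the comparison reverses. Varenicline's participants skew toward heavy smokers, which has a lower base rate.

No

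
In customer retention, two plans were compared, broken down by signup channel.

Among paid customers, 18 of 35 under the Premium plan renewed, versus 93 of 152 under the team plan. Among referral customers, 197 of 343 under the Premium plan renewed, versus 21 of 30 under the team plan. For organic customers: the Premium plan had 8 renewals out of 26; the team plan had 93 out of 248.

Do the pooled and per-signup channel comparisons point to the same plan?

Paid: the Premium plan 18/35 = 51.4%, the team plan 93/152 = 61.2% → the team plan
Referral: the Premium plan 197/343 = 57.4%, the team plan 21/30 = 70.0% → the team plan
Organic: the Premium plan 8/26 = 30.8%, the team plan 93/248 = 37.5% → the team plan
Overall: the Premium plan 223/404 = 55.2%, the team plan 207/430 = 48.1% → the Premium plan
The team plan wins each signup group but the Premium plan wins overall — the comparison reverses. The team plan's customers skew toward organic, which has a lower base rate.

No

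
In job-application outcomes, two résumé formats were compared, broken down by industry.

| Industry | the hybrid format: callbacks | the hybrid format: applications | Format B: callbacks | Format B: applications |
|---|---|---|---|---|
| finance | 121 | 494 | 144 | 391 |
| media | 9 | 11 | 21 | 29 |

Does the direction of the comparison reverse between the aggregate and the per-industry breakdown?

No

Finance: the hybrid format 121/494 = 24.5%, Format B 144/391 = 36.8% → Format B
Media: the hybrid format 9/11 = 81.8%, Format B 21/29 = 72.4% → the hybrid format
Overall: the hybrid format 130/505 = 25.7%, Format B 165/420 = 39.3% → Format B
Neither sweeps: the hybrid format wins 1 of 2 groups, Format B wins 1. Format B wins overall but not every group — no Simpson reversal.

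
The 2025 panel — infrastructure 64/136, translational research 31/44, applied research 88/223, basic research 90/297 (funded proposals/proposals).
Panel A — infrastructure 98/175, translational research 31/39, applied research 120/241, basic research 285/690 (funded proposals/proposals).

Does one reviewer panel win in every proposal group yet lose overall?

Infrastructure: the 2025 panel 64/136 = 47.1%, Panel A 98/175 = 56.0% → Panel A
Translational research: the 2025 panel 31/44 = 70.5%, Panel A 31/39 = 79.5% → Panel A
Applied research: the 2025 panel 88/223 = 39.5%, Panel A 120/241 = 49.8% → Panel A
Basic research: the 2025 panel 90/297 = 30.3%, Panel A 285/690 = 41.3% → Panel A
Overall: the 2025 panel 273/700 = 39.0%, Panel A 534/1145 = 46.6% → Panel A
Panel A wins overall and in every proposal group — no reversal.

No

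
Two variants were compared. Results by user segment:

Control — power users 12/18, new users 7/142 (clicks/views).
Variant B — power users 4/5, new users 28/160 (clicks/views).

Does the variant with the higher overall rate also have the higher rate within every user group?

Yes

Power users: Control 12/18 = 66.7%, Variant B 4/5 = 80.0% → Variant B
New users: Control 7/142 = 4.9%, Variant B 28/160 = 17.5% → Variant B
Overall: Control 19/160 = 11.9%, Variant B 32/165 = 19.4% → Variant B
Variant B wins overall and in every user group — no reversal.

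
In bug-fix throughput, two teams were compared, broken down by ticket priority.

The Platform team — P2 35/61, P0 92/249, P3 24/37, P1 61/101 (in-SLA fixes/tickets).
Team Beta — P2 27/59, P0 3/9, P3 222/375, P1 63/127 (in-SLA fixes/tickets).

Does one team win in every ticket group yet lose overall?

P2: the Platform team 35/61 = 57.4%, Team Beta 27/59 = 45.8% → the Platform team
P0: the Platform team 92/249 = 36.9%, Team Beta 3/9 = 33.3% → the Platform team
P3: the Platform team 24/37 = 64.9%, Team Beta 222/375 = 59.2% → the Platform team
P1: the Platform team 61/101 = 60.4%, Team Beta 63/127 = 49.6% → the Platform team
Overall: the Platform team 212/448 = 47.3%, Team Beta 315/570 = 55.3% → Team Beta
The Platform team wins each ticket group but Team Beta wins overall — the comparison reverses. The Platform team's tickets skew toward P0, which has a lower base rate.

Yes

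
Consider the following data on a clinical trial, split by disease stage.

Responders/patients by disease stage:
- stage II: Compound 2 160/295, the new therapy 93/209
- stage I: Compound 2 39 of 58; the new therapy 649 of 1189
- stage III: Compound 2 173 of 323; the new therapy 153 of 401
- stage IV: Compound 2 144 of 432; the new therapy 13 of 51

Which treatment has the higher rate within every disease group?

Stage II: Compound 2 160/295 = 54.2%, the new therapy 93/209 = 44.5% → Compound 2
Stage I: Compound 2 39/58 = 67.2%, the new therapy 649/1189 = 54.6% → Compound 2
Stage III: Compound 2 173/323 = 53.6%, the new therapy 153/401 = 38.2% → Compound 2
Stage IV: Compound 2 144/432 = 33.3%, the new therapy 13/51 = 25.5% → Compound 2
Compound 2 has the higher rate in all 4 groups.

Compound 2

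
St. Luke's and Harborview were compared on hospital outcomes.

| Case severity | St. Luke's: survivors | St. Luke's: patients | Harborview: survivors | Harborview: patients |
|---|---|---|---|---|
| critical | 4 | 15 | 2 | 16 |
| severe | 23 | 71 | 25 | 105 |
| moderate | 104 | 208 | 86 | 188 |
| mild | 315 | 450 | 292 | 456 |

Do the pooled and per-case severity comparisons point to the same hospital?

Yes

Critical: St. Luke's 4/15 = 26.7%, Harborview 2/16 = 12.5% → St. Luke's
Severe: St. Luke's 23/71 = 32.4%, Harborview 25/105 = 23.8% → St. Luke's
Moderate: St. Luke's 104/208 = 50.0%, Harborview 86/188 = 45.7% → St. Luke's
Mild: St. Luke's 315/450 = 70.0%, Harborview 292/456 = 64.0% → St. Luke's
Overall: St. Luke's 446/744 = 59.9%, Harborview 405/765 = 52.9% → St. Luke's
St. Luke's wins overall and in every case group — no reversal.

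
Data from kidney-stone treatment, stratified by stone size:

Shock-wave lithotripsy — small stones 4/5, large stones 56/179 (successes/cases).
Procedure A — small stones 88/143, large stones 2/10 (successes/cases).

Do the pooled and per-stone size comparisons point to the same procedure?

Small stones: shock-wave lithotripsy 4/5 = 80.0%, Procedure A 88/143 = 61.5% → shock-wave lithotripsy
Large stones: shock-wave lithotripsy 56/179 = 31.3%, Procedure A 2/10 = 20.0% → shock-wave lithotripsy
Overall: shock-wave lithotripsy 60/184 = 32.6%, Procedure A 90/153 = 58.8% → Procedure A
Shock-wave lithotripsy wins each stone group but Procedure A wins overall — the comparison reverses. Shock-wave lithotripsy's cases skew toward large stones, which has a lower base rate.

No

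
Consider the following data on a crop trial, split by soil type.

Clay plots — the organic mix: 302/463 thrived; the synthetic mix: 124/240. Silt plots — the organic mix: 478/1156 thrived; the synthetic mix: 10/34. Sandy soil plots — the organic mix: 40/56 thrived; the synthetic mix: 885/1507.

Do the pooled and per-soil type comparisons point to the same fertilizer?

Clay: the organic mix 302/463 = 65.2%, the synthetic mix 124/240 = 51.7% → the organic mix
Silt: the organic mix 478/1156 = 41.3%, the synthetic mix 10/34 = 29.4% → the organic mix
Sandy soil: the organic mix 40/56 = 71.4%, the synthetic mix 885/1507 = 58.7% → the organic mix
Overall: the organic mix 820/1675 = 49.0%, the synthetic mix 1019/1781 = 57.2% → the synthetic mix
The organic mix wins each soil group but the synthetic mix wins overall — the comparison reverses. The organic mix's plots skew toward silt, which has a lower base rate.

No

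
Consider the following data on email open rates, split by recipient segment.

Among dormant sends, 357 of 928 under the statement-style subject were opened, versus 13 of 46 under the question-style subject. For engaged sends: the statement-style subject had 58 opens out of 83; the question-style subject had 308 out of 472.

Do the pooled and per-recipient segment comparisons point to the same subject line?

Dormant: the statement-style subject 357/928 = 38.5%, the question-style subject 13/46 = 28.3% → the statement-style subject
Engaged: the statement-style subject 58/83 = 69.9%, the question-style subject 308/472 = 65.3% → the statement-style subject
Overall: the statement-style subject 415/1011 = 41.0%, the question-style subject 321/518 = 62.0% → the question-style subject
The statement-style subject wins each recipient group but the question-style subject wins overall — the comparison reverses. The statement-style subject's sends skew toward dormant, which has a lower base rate.

No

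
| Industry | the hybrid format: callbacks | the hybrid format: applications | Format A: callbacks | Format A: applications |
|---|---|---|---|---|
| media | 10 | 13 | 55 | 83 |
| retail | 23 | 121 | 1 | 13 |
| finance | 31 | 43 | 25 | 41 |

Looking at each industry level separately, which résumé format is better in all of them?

Media: the hybrid format 10/13 = 76.9%, Format A 55/83 = 66.3% → the hybrid format
Retail: the hybrid format 23/121 = 19.0%, Format A 1/13 = 7.7% → the hybrid format
Finance: the hybrid format 31/43 = 72.1%, Format A 25/41 = 61.0% → the hybrid format
The hybrid format has the higher rate in all 3 groups.

the hybrid format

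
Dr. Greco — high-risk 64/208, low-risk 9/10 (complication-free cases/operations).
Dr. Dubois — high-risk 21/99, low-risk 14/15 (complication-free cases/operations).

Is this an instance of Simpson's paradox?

No

High-risk: Dr. Greco 64/208 = 30.8%, Dr. Dubois 21/99 = 21.2% → Dr. Greco
Low-risk: Dr. Greco 9/10 = 90.0%, Dr. Dubois 14/15 = 93.3% → Dr. Dubois
Overall: Dr. Greco 73/218 = 33.5%, Dr. Dubois 35/114 = 30.7% → Dr. Greco
Neither sweeps: Dr. Greco wins 1 of 2 groups, Dr. Dubois wins 1. Dr. Greco wins overall but not every group — no Simpson reversal.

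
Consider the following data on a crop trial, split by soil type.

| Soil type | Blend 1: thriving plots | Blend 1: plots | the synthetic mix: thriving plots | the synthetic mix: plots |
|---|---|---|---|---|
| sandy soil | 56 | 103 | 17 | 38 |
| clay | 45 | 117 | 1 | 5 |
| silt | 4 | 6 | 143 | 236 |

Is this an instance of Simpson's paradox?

Sandy soil: Blend 1 56/103 = 54.4%, the synthetic mix 17/38 = 44.7% → Blend 1
Clay: Blend 1 45/117 = 38.5%, the synthetic mix 1/5 = 20.0% → Blend 1
Silt: Blend 1 4/6 = 66.7%, the synthetic mix 143/236 = 60.6% → Blend 1
Overall: Blend 1 105/226 = 46.5%, the synthetic mix 161/279 = 57.7% → the synthetic mix
Blend 1 wins each soil group but the synthetic mix wins overall — the comparison reverses. Blend 1's plots skew toward clay, which has a lower base rate.

Yes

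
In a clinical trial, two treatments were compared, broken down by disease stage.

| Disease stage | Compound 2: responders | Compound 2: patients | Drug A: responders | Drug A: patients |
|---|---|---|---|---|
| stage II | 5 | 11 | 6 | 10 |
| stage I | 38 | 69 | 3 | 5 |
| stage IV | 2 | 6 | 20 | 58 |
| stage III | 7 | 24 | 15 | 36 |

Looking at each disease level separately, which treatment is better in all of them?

Stage II: Compound 2 5/11 = 45.5%, Drug A 6/10 = 60.0% → Drug A
Stage I: Compound 2 38/69 = 55.1%, Drug A 3/5 = 60.0% → Drug A
Stage IV: Compound 2 2/6 = 33.3%, Drug A 20/58 = 34.5% → Drug A
Stage III: Compound 2 7/24 = 29.2%, Drug A 15/36 = 41.7% → Drug A
Drug A has the higher rate in all 4 groups.

Drug A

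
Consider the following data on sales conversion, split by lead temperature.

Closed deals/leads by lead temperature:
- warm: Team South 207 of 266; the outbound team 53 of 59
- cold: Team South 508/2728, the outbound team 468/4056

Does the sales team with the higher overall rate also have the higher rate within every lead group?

No

Warm: Team South 207/266 = 77.8%, the outbound team 53/59 = 89.8% → the outbound team
Cold: Team South 508/2728 = 18.6%, the outbound team 468/4056 = 11.5% → Team South
Overall: Team South 715/2994 = 23.9%, the outbound team 521/4115 = 12.7% → Team South
Neither sweeps: Team South wins 1 of 2 groups, the outbound team wins 1. Team South wins overall but not every group — no Simpson reversal.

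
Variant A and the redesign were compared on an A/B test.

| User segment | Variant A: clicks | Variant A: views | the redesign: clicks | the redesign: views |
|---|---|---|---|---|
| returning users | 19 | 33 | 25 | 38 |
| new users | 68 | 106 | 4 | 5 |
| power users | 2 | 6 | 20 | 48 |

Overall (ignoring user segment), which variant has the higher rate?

Returning users: Variant A 19/33 = 57.6%, the redesign 25/38 = 65.8% → the redesign
New users: Variant A 68/106 = 64.2%, the redesign 4/5 = 80.0% → the redesign
Power users: Variant A 2/6 = 33.3%, the redesign 20/48 = 41.7% → the redesign
Overall: Variant A 89/145 = 61.4%, the redesign 49/91 = 53.8% → Variant A
(The redesign wins every user group but Variant A wins overall — the redesign's views skew toward the low-rate power users group.)

Variant A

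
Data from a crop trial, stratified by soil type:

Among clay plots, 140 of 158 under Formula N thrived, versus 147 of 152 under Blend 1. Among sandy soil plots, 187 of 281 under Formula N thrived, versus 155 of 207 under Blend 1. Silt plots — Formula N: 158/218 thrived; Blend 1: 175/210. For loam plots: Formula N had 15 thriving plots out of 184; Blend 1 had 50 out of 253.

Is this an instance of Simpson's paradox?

Clay: Formula N 140/158 = 88.6%, Blend 1 147/152 = 96.7% → Blend 1
Sandy soil: Formula N 187/281 = 66.5%, Blend 1 155/207 = 74.9% → Blend 1
Silt: Formula N 158/218 = 72.5%, Blend 1 175/210 = 83.3% → Blend 1
Loam: Formula N 15/184 = 8.2%, Blend 1 50/253 = 19.8% → Blend 1
Overall: Formula N 500/841 = 59.5%, Blend 1 527/822 = 64.1% → Blend 1
Blend 1 wins overall and in every soil group — no reversal.

No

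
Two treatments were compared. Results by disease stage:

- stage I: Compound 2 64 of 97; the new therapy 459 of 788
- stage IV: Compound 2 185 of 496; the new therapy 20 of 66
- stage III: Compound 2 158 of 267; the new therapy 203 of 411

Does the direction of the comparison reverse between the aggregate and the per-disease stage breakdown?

Yes

Stage I: Compound 2 64/97 = 66.0%, the new therapy 459/788 = 58.2% → Compound 2
Stage IV: Compound 2 185/496 = 37.3%, the new therapy 20/66 = 30.3% → Compound 2
Stage III: Compound 2 158/267 = 59.2%, the new therapy 203/411 = 49.4% → Compound 2
Overall: Compound 2 407/860 = 47.3%, the new therapy 682/1265 = 53.9% → the new therapy
Compound 2 wins each disease group but the new therapy wins overall — the comparison reverses. Compound 2's patients skew toward stage IV, which has a lower base rate.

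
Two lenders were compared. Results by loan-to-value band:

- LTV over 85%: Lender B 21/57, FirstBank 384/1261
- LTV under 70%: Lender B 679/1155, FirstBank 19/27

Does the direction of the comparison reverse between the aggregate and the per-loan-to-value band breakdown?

No

LTV over 85%: Lender B 21/57 = 36.8%, FirstBank 384/1261 = 30.5% → Lender B
LTV under 70%: Lender B 679/1155 = 58.8%, FirstBank 19/27 = 70.4% → FirstBank
Overall: Lender B 700/1212 = 57.8%, FirstBank 403/1288 = 31.3% → Lender B
Neither sweeps: Lender B wins 1 of 2 groups, FirstBank wins 1. Lender B wins overall but not every group — no Simpson reversal.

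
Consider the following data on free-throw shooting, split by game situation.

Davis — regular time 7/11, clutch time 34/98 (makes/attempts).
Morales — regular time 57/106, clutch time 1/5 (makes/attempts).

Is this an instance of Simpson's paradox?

Regular time: Davis 7/11 = 63.6%, Morales 57/106 = 53.8% → Davis
Clutch time: Davis 34/98 = 34.7%, Morales 1/5 = 20.0% → Davis
Overall: Davis 41/109 = 37.6%, Morales 58/111 = 52.3% → Morales
Davis wins each game group but Morales wins overall — the comparison reverses. Davis's attempts skew toward clutch time, which has a lower base rate.

Yes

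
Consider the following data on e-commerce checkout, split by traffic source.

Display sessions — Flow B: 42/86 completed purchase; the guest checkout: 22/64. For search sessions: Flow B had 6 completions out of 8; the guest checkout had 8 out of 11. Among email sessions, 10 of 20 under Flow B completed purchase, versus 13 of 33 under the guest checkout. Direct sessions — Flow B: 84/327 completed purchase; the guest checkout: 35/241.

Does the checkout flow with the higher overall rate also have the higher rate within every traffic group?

Yes

Display: Flow B 42/86 = 48.8%, the guest checkout 22/64 = 34.4% → Flow B
Search: Flow B 6/8 = 75.0%, the guest checkout 8/11 = 72.7% → Flow B
Email: Flow B 10/20 = 50.0%, the guest checkout 13/33 = 39.4% → Flow B
Direct: Flow B 84/327 = 25.7%, the guest checkout 35/241 = 14.5% → Flow B
Overall: Flow B 142/441 = 32.2%, the guest checkout 78/349 = 22.3% → Flow B
Flow B wins overall and in every traffic group — no reversal.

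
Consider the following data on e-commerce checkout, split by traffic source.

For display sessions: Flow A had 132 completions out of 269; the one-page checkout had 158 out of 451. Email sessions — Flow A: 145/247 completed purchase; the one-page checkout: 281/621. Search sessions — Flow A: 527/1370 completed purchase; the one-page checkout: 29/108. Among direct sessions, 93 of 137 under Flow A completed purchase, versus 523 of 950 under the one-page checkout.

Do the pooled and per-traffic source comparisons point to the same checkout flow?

No

Display: Flow A 132/269 = 49.1%, the one-page checkout 158/451 = 35.0% → Flow A
Email: Flow A 145/247 = 58.7%, the one-page checkout 281/621 = 45.2% → Flow A
Search: Flow A 527/1370 = 38.5%, the one-page checkout 29/108 = 26.9% → Flow A
Direct: Flow A 93/137 = 67.9%, the one-page checkout 523/950 = 55.1% → Flow A
Overall: Flow A 897/2023 = 44.3%, the one-page checkout 991/2130 = 46.5% → the one-page checkout
Flow A wins each traffic group but the one-page checkout wins overall — the comparison reverses. Flow A's sessions skew toward search, which has a lower base rate.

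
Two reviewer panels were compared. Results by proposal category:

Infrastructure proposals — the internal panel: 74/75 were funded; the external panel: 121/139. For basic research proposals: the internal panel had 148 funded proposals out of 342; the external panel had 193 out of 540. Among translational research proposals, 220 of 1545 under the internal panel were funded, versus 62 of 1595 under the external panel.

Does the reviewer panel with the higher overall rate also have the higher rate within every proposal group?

Infrastructure: the internal panel 74/75 = 98.7%, the external panel 121/139 = 87.1% → the internal panel
Basic research: the internal panel 148/342 = 43.3%, the external panel 193/540 = 35.7% → the internal panel
Translational research: the internal panel 220/1545 = 14.2%, the external panel 62/1595 = 3.9% → the internal panel
Overall: the internal panel 442/1962 = 22.5%, the external panel 376/2274 = 16.5% → the internal panel
The internal panel wins overall and in every proposal group — no reversal.

Yes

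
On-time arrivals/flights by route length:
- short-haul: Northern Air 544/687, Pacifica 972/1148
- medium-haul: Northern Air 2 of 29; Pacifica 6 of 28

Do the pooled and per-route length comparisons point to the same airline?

Yes

Short-haul: Northern Air 544/687 = 79.2%, Pacifica 972/1148 = 84.7% → Pacifica
Medium-haul: Northern Air 2/29 = 6.9%, Pacifica 6/28 = 21.4% → Pacifica
Overall: Northern Air 546/716 = 76.3%, Pacifica 978/1176 = 83.2% → Pacifica
Pacifica wins overall and in every route group — no reversal.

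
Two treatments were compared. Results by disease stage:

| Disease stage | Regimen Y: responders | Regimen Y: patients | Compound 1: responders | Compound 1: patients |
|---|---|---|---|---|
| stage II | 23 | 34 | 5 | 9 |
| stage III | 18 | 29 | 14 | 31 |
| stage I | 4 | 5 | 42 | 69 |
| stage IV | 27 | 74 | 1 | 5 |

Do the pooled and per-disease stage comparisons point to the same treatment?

No

Stage II: Regimen Y 23/34 = 67.6%, Compound 1 5/9 = 55.6% → Regimen Y
Stage III: Regimen Y 18/29 = 62.1%, Compound 1 14/31 = 45.2% → Regimen Y
Stage I: Regimen Y 4/5 = 80.0%, Compound 1 42/69 = 60.9% → Regimen Y
Stage IV: Regimen Y 27/74 = 36.5%, Compound 1 1/5 = 20.0% → Regimen Y
Overall: Regimen Y 72/142 = 50.7%, Compound 1 62/114 = 54.4% → Compound 1
Regimen Y wins each disease group but Compound 1 wins overall — the comparison reverses. Regimen Y's patients skew toward stage IV, which has a lower base rate.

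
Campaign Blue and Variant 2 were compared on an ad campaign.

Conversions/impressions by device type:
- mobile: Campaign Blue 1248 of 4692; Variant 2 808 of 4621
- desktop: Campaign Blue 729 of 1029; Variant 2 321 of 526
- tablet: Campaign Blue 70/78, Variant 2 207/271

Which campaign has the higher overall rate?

Campaign Blue

Mobile: Campaign Blue 1248/4692 = 26.6%, Variant 2 808/4621 = 17.5% → Campaign Blue
Desktop: Campaign Blue 729/1029 = 70.8%, Variant 2 321/526 = 61.0% → Campaign Blue
Tablet: Campaign Blue 70/78 = 89.7%, Variant 2 207/271 = 76.4% → Campaign Blue
Overall: Campaign Blue 2047/5799 = 35.3%, Variant 2 1336/5418 = 24.7% → Campaign Blue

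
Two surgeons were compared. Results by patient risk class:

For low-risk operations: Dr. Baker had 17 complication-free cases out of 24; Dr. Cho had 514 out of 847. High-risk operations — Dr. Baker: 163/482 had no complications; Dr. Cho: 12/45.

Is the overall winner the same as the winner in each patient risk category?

Low-risk: Dr. Baker 17/24 = 70.8%, Dr. Cho 514/847 = 60.7% → Dr. Baker
High-risk: Dr. Baker 163/482 = 33.8%, Dr. Cho 12/45 = 26.7% → Dr. Baker
Overall: Dr. Baker 180/506 = 35.6%, Dr. Cho 526/892 = 59.0% → Dr. Cho
Dr. Baker wins each patient risk group but Dr. Cho wins overall — the comparison reverses. Dr. Baker's operations skew toward high-risk, which has a lower base rate.

No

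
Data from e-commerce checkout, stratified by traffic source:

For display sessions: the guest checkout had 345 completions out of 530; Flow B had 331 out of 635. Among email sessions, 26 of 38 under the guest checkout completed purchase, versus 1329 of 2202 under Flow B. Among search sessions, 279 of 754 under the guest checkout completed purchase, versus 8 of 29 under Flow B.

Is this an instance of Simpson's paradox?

Yes

Display: the guest checkout 345/530 = 65.1%, Flow B 331/635 = 52.1% → the guest checkout
Email: the guest checkout 26/38 = 68.4%, Flow B 1329/2202 = 60.4% → the guest checkout
Search: the guest checkout 279/754 = 37.0%, Flow B 8/29 = 27.6% → the guest checkout
Overall: the guest checkout 650/1322 = 49.2%, Flow B 1668/2866 = 58.2% → Flow B
The guest checkout wins each traffic group but Flow B wins overall — the comparison reverses. The guest checkout's sessions skew toward search, which has a lower base rate.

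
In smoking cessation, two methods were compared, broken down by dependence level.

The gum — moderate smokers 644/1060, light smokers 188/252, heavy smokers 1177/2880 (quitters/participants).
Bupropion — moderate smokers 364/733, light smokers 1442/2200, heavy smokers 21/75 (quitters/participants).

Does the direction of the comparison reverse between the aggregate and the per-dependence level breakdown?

Yes

Moderate smokers: the gum 644/1060 = 60.8%, bupropion 364/733 = 49.7% → the gum
Light smokers: the gum 188/252 = 74.6%, bupropion 1442/2200 = 65.5% → the gum
Heavy smokers: the gum 1177/2880 = 40.9%, bupropion 21/75 = 28.0% → the gum
Overall: the gum 2009/4192 = 47.9%, bupropion 1827/3008 = 60.7% → bupropion
The gum wins each dependence group but bupropion wins overall — the comparison reverses. The gum's participants skew toward heavy smokers, which has a lower base rate.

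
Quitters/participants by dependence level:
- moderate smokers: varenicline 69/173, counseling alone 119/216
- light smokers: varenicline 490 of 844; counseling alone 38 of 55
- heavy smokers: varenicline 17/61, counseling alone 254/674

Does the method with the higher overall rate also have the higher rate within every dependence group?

Moderate smokers: varenicline 69/173 = 39.9%, counseling alone 119/216 = 55.1% → counseling alone
Light smokers: varenicline 490/844 = 58.1%, counseling alone 38/55 = 69.1% → counseling alone
Heavy smokers: varenicline 17/61 = 27.9%, counseling alone 254/674 = 37.7% → counseling alone
Overall: varenicline 576/1078 = 53.4%, counseling alone 411/945 = 43.5% → varenicline
Counseling alone wins each dependence group but varenicline wins overall — the comparison reverses. Counseling alone's participants skew toward heavy smokers, which has a lower base rate.

No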